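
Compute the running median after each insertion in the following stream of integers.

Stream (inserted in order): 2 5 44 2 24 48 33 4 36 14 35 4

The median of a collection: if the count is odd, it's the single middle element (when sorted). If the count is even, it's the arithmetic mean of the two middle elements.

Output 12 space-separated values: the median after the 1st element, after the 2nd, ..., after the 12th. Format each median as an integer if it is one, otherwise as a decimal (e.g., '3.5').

Answer: 2 3.5 5 3.5 5 14.5 24 14.5 24 19 24 19

Derivation:
Step 1: insert 2 -> lo=[2] (size 1, max 2) hi=[] (size 0) -> median=2
Step 2: insert 5 -> lo=[2] (size 1, max 2) hi=[5] (size 1, min 5) -> median=3.5
Step 3: insert 44 -> lo=[2, 5] (size 2, max 5) hi=[44] (size 1, min 44) -> median=5
Step 4: insert 2 -> lo=[2, 2] (size 2, max 2) hi=[5, 44] (size 2, min 5) -> median=3.5
Step 5: insert 24 -> lo=[2, 2, 5] (size 3, max 5) hi=[24, 44] (size 2, min 24) -> median=5
Step 6: insert 48 -> lo=[2, 2, 5] (size 3, max 5) hi=[24, 44, 48] (size 3, min 24) -> median=14.5
Step 7: insert 33 -> lo=[2, 2, 5, 24] (size 4, max 24) hi=[33, 44, 48] (size 3, min 33) -> median=24
Step 8: insert 4 -> lo=[2, 2, 4, 5] (size 4, max 5) hi=[24, 33, 44, 48] (size 4, min 24) -> median=14.5
Step 9: insert 36 -> lo=[2, 2, 4, 5, 24] (size 5, max 24) hi=[33, 36, 44, 48] (size 4, min 33) -> median=24
Step 10: insert 14 -> lo=[2, 2, 4, 5, 14] (size 5, max 14) hi=[24, 33, 36, 44, 48] (size 5, min 24) -> median=19
Step 11: insert 35 -> lo=[2, 2, 4, 5, 14, 24] (size 6, max 24) hi=[33, 35, 36, 44, 48] (size 5, min 33) -> median=24
Step 12: insert 4 -> lo=[2, 2, 4, 4, 5, 14] (size 6, max 14) hi=[24, 33, 35, 36, 44, 48] (size 6, min 24) -> median=19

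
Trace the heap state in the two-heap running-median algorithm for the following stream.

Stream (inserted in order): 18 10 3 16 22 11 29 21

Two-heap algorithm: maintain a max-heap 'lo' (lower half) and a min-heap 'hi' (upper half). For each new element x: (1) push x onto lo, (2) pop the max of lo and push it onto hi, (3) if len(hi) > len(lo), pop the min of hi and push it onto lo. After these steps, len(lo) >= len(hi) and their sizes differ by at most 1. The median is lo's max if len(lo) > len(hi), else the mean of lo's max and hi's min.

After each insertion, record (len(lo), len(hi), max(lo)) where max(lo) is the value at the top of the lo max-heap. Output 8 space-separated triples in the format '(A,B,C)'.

Answer: (1,0,18) (1,1,10) (2,1,10) (2,2,10) (3,2,16) (3,3,11) (4,3,16) (4,4,16)

Derivation:
Step 1: insert 18 -> lo=[18] hi=[] -> (len(lo)=1, len(hi)=0, max(lo)=18)
Step 2: insert 10 -> lo=[10] hi=[18] -> (len(lo)=1, len(hi)=1, max(lo)=10)
Step 3: insert 3 -> lo=[3, 10] hi=[18] -> (len(lo)=2, len(hi)=1, max(lo)=10)
Step 4: insert 16 -> lo=[3, 10] hi=[16, 18] -> (len(lo)=2, len(hi)=2, max(lo)=10)
Step 5: insert 22 -> lo=[3, 10, 16] hi=[18, 22] -> (len(lo)=3, len(hi)=2, max(lo)=16)
Step 6: insert 11 -> lo=[3, 10, 11] hi=[16, 18, 22] -> (len(lo)=3, len(hi)=3, max(lo)=11)
Step 7: insert 29 -> lo=[3, 10, 11, 16] hi=[18, 22, 29] -> (len(lo)=4, len(hi)=3, max(lo)=16)
Step 8: insert 21 -> lo=[3, 10, 11, 16] hi=[18, 21, 22, 29] -> (len(lo)=4, len(hi)=4, max(lo)=16)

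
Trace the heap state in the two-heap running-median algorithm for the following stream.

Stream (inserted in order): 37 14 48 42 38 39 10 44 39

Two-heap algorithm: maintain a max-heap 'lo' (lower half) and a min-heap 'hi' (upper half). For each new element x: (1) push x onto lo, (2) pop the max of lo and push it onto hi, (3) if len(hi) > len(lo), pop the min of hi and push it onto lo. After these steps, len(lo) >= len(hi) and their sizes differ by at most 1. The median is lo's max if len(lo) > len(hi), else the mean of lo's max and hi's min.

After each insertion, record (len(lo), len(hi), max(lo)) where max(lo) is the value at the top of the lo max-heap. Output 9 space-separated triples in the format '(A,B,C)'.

Step 1: insert 37 -> lo=[37] hi=[] -> (len(lo)=1, len(hi)=0, max(lo)=37)
Step 2: insert 14 -> lo=[14] hi=[37] -> (len(lo)=1, len(hi)=1, max(lo)=14)
Step 3: insert 48 -> lo=[14, 37] hi=[48] -> (len(lo)=2, len(hi)=1, max(lo)=37)
Step 4: insert 42 -> lo=[14, 37] hi=[42, 48] -> (len(lo)=2, len(hi)=2, max(lo)=37)
Step 5: insert 38 -> lo=[14, 37, 38] hi=[42, 48] -> (len(lo)=3, len(hi)=2, max(lo)=38)
Step 6: insert 39 -> lo=[14, 37, 38] hi=[39, 42, 48] -> (len(lo)=3, len(hi)=3, max(lo)=38)
Step 7: insert 10 -> lo=[10, 14, 37, 38] hi=[39, 42, 48] -> (len(lo)=4, len(hi)=3, max(lo)=38)
Step 8: insert 44 -> lo=[10, 14, 37, 38] hi=[39, 42, 44, 48] -> (len(lo)=4, len(hi)=4, max(lo)=38)
Step 9: insert 39 -> lo=[10, 14, 37, 38, 39] hi=[39, 42, 44, 48] -> (len(lo)=5, len(hi)=4, max(lo)=39)

Answer: (1,0,37) (1,1,14) (2,1,37) (2,2,37) (3,2,38) (3,3,38) (4,3,38) (4,4,38) (5,4,39)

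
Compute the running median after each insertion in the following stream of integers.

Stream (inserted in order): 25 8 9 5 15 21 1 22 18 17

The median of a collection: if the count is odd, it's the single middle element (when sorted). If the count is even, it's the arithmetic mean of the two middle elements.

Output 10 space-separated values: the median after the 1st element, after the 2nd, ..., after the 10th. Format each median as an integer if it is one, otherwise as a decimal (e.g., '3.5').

Answer: 25 16.5 9 8.5 9 12 9 12 15 16

Derivation:
Step 1: insert 25 -> lo=[25] (size 1, max 25) hi=[] (size 0) -> median=25
Step 2: insert 8 -> lo=[8] (size 1, max 8) hi=[25] (size 1, min 25) -> median=16.5
Step 3: insert 9 -> lo=[8, 9] (size 2, max 9) hi=[25] (size 1, min 25) -> median=9
Step 4: insert 5 -> lo=[5, 8] (size 2, max 8) hi=[9, 25] (size 2, min 9) -> median=8.5
Step 5: insert 15 -> lo=[5, 8, 9] (size 3, max 9) hi=[15, 25] (size 2, min 15) -> median=9
Step 6: insert 21 -> lo=[5, 8, 9] (size 3, max 9) hi=[15, 21, 25] (size 3, min 15) -> median=12
Step 7: insert 1 -> lo=[1, 5, 8, 9] (size 4, max 9) hi=[15, 21, 25] (size 3, min 15) -> median=9
Step 8: insert 22 -> lo=[1, 5, 8, 9] (size 4, max 9) hi=[15, 21, 22, 25] (size 4, min 15) -> median=12
Step 9: insert 18 -> lo=[1, 5, 8, 9, 15] (size 5, max 15) hi=[18, 21, 22, 25] (size 4, min 18) -> median=15
Step 10: insert 17 -> lo=[1, 5, 8, 9, 15] (size 5, max 15) hi=[17, 18, 21, 22, 25] (size 5, min 17) -> median=16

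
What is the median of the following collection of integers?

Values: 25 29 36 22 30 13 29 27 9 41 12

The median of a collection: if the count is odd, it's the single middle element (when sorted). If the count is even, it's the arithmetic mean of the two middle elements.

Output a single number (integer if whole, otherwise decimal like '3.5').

Step 1: insert 25 -> lo=[25] (size 1, max 25) hi=[] (size 0) -> median=25
Step 2: insert 29 -> lo=[25] (size 1, max 25) hi=[29] (size 1, min 29) -> median=27
Step 3: insert 36 -> lo=[25, 29] (size 2, max 29) hi=[36] (size 1, min 36) -> median=29
Step 4: insert 22 -> lo=[22, 25] (size 2, max 25) hi=[29, 36] (size 2, min 29) -> median=27
Step 5: insert 30 -> lo=[22, 25, 29] (size 3, max 29) hi=[30, 36] (size 2, min 30) -> median=29
Step 6: insert 13 -> lo=[13, 22, 25] (size 3, max 25) hi=[29, 30, 36] (size 3, min 29) -> median=27
Step 7: insert 29 -> lo=[13, 22, 25, 29] (size 4, max 29) hi=[29, 30, 36] (size 3, min 29) -> median=29
Step 8: insert 27 -> lo=[13, 22, 25, 27] (size 4, max 27) hi=[29, 29, 30, 36] (size 4, min 29) -> median=28
Step 9: insert 9 -> lo=[9, 13, 22, 25, 27] (size 5, max 27) hi=[29, 29, 30, 36] (size 4, min 29) -> median=27
Step 10: insert 41 -> lo=[9, 13, 22, 25, 27] (size 5, max 27) hi=[29, 29, 30, 36, 41] (size 5, min 29) -> median=28
Step 11: insert 12 -> lo=[9, 12, 13, 22, 25, 27] (size 6, max 27) hi=[29, 29, 30, 36, 41] (size 5, min 29) -> median=27

Answer: 27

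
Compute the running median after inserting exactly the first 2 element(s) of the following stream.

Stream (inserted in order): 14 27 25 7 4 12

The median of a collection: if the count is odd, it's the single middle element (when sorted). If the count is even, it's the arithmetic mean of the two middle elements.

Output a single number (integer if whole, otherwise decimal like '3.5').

Answer: 20.5

Derivation:
Step 1: insert 14 -> lo=[14] (size 1, max 14) hi=[] (size 0) -> median=14
Step 2: insert 27 -> lo=[14] (size 1, max 14) hi=[27] (size 1, min 27) -> median=20.5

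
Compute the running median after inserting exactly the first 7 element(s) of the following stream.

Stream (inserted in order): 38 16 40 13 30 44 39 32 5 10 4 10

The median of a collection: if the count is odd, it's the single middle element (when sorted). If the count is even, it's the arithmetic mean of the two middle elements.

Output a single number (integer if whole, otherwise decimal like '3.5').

Answer: 38

Derivation:
Step 1: insert 38 -> lo=[38] (size 1, max 38) hi=[] (size 0) -> median=38
Step 2: insert 16 -> lo=[16] (size 1, max 16) hi=[38] (size 1, min 38) -> median=27
Step 3: insert 40 -> lo=[16, 38] (size 2, max 38) hi=[40] (size 1, min 40) -> median=38
Step 4: insert 13 -> lo=[13, 16] (size 2, max 16) hi=[38, 40] (size 2, min 38) -> median=27
Step 5: insert 30 -> lo=[13, 16, 30] (size 3, max 30) hi=[38, 40] (size 2, min 38) -> median=30
Step 6: insert 44 -> lo=[13, 16, 30] (size 3, max 30) hi=[38, 40, 44] (size 3, min 38) -> median=34
Step 7: insert 39 -> lo=[13, 16, 30, 38] (size 4, max 38) hi=[39, 40, 44] (size 3, min 39) -> median=38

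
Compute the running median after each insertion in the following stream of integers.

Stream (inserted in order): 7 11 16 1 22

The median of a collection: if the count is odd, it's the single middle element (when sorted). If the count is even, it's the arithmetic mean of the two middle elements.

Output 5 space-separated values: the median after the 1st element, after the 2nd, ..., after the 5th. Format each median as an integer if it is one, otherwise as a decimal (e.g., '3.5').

Step 1: insert 7 -> lo=[7] (size 1, max 7) hi=[] (size 0) -> median=7
Step 2: insert 11 -> lo=[7] (size 1, max 7) hi=[11] (size 1, min 11) -> median=9
Step 3: insert 16 -> lo=[7, 11] (size 2, max 11) hi=[16] (size 1, min 16) -> median=11
Step 4: insert 1 -> lo=[1, 7] (size 2, max 7) hi=[11, 16] (size 2, min 11) -> median=9
Step 5: insert 22 -> lo=[1, 7, 11] (size 3, max 11) hi=[16, 22] (size 2, min 16) -> median=11

Answer: 7 9 11 9 11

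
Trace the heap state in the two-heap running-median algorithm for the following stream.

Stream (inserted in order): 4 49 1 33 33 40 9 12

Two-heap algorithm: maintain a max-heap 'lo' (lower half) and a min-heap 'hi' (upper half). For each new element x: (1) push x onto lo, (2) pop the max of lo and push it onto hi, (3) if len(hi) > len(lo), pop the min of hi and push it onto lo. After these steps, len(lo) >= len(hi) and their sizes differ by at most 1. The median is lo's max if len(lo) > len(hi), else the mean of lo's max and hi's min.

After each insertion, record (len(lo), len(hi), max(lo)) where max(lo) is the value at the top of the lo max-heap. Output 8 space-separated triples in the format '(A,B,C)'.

Answer: (1,0,4) (1,1,4) (2,1,4) (2,2,4) (3,2,33) (3,3,33) (4,3,33) (4,4,12)

Derivation:
Step 1: insert 4 -> lo=[4] hi=[] -> (len(lo)=1, len(hi)=0, max(lo)=4)
Step 2: insert 49 -> lo=[4] hi=[49] -> (len(lo)=1, len(hi)=1, max(lo)=4)
Step 3: insert 1 -> lo=[1, 4] hi=[49] -> (len(lo)=2, len(hi)=1, max(lo)=4)
Step 4: insert 33 -> lo=[1, 4] hi=[33, 49] -> (len(lo)=2, len(hi)=2, max(lo)=4)
Step 5: insert 33 -> lo=[1, 4, 33] hi=[33, 49] -> (len(lo)=3, len(hi)=2, max(lo)=33)
Step 6: insert 40 -> lo=[1, 4, 33] hi=[33, 40, 49] -> (len(lo)=3, len(hi)=3, max(lo)=33)
Step 7: insert 9 -> lo=[1, 4, 9, 33] hi=[33, 40, 49] -> (len(lo)=4, len(hi)=3, max(lo)=33)
Step 8: insert 12 -> lo=[1, 4, 9, 12] hi=[33, 33, 40, 49] -> (len(lo)=4, len(hi)=4, max(lo)=12)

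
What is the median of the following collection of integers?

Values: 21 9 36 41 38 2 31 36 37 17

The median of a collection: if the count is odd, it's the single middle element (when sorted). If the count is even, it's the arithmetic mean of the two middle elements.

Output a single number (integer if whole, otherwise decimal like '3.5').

Step 1: insert 21 -> lo=[21] (size 1, max 21) hi=[] (size 0) -> median=21
Step 2: insert 9 -> lo=[9] (size 1, max 9) hi=[21] (size 1, min 21) -> median=15
Step 3: insert 36 -> lo=[9, 21] (size 2, max 21) hi=[36] (size 1, min 36) -> median=21
Step 4: insert 41 -> lo=[9, 21] (size 2, max 21) hi=[36, 41] (size 2, min 36) -> median=28.5
Step 5: insert 38 -> lo=[9, 21, 36] (size 3, max 36) hi=[38, 41] (size 2, min 38) -> median=36
Step 6: insert 2 -> lo=[2, 9, 21] (size 3, max 21) hi=[36, 38, 41] (size 3, min 36) -> median=28.5
Step 7: insert 31 -> lo=[2, 9, 21, 31] (size 4, max 31) hi=[36, 38, 41] (size 3, min 36) -> median=31
Step 8: insert 36 -> lo=[2, 9, 21, 31] (size 4, max 31) hi=[36, 36, 38, 41] (size 4, min 36) -> median=33.5
Step 9: insert 37 -> lo=[2, 9, 21, 31, 36] (size 5, max 36) hi=[36, 37, 38, 41] (size 4, min 36) -> median=36
Step 10: insert 17 -> lo=[2, 9, 17, 21, 31] (size 5, max 31) hi=[36, 36, 37, 38, 41] (size 5, min 36) -> median=33.5

Answer: 33.5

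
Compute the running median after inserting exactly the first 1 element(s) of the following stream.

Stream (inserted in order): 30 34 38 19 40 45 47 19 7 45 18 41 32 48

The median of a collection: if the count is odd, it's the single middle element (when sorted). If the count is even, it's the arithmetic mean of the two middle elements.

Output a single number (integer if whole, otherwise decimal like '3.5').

Step 1: insert 30 -> lo=[30] (size 1, max 30) hi=[] (size 0) -> median=30

Answer: 30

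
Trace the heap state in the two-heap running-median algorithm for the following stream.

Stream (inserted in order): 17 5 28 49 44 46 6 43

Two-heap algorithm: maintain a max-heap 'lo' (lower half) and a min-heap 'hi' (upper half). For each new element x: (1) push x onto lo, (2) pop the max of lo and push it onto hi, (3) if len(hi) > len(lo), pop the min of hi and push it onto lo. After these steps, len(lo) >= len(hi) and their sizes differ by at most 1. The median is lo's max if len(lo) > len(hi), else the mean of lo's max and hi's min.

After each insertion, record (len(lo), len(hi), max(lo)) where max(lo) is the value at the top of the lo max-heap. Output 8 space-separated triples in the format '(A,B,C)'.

Step 1: insert 17 -> lo=[17] hi=[] -> (len(lo)=1, len(hi)=0, max(lo)=17)
Step 2: insert 5 -> lo=[5] hi=[17] -> (len(lo)=1, len(hi)=1, max(lo)=5)
Step 3: insert 28 -> lo=[5, 17] hi=[28] -> (len(lo)=2, len(hi)=1, max(lo)=17)
Step 4: insert 49 -> lo=[5, 17] hi=[28, 49] -> (len(lo)=2, len(hi)=2, max(lo)=17)
Step 5: insert 44 -> lo=[5, 17, 28] hi=[44, 49] -> (len(lo)=3, len(hi)=2, max(lo)=28)
Step 6: insert 46 -> lo=[5, 17, 28] hi=[44, 46, 49] -> (len(lo)=3, len(hi)=3, max(lo)=28)
Step 7: insert 6 -> lo=[5, 6, 17, 28] hi=[44, 46, 49] -> (len(lo)=4, len(hi)=3, max(lo)=28)
Step 8: insert 43 -> lo=[5, 6, 17, 28] hi=[43, 44, 46, 49] -> (len(lo)=4, len(hi)=4, max(lo)=28)

Answer: (1,0,17) (1,1,5) (2,1,17) (2,2,17) (3,2,28) (3,3,28) (4,3,28) (4,4,28)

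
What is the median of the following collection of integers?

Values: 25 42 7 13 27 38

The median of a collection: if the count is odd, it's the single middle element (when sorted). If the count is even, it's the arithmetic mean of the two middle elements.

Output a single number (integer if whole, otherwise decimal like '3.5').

Step 1: insert 25 -> lo=[25] (size 1, max 25) hi=[] (size 0) -> median=25
Step 2: insert 42 -> lo=[25] (size 1, max 25) hi=[42] (size 1, min 42) -> median=33.5
Step 3: insert 7 -> lo=[7, 25] (size 2, max 25) hi=[42] (size 1, min 42) -> median=25
Step 4: insert 13 -> lo=[7, 13] (size 2, max 13) hi=[25, 42] (size 2, min 25) -> median=19
Step 5: insert 27 -> lo=[7, 13, 25] (size 3, max 25) hi=[27, 42] (size 2, min 27) -> median=25
Step 6: insert 38 -> lo=[7, 13, 25] (size 3, max 25) hi=[27, 38, 42] (size 3, min 27) -> median=26

Answer: 26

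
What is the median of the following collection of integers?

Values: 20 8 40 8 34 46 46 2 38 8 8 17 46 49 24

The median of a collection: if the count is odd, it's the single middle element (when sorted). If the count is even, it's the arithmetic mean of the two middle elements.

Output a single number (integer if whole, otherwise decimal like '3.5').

Step 1: insert 20 -> lo=[20] (size 1, max 20) hi=[] (size 0) -> median=20
Step 2: insert 8 -> lo=[8] (size 1, max 8) hi=[20] (size 1, min 20) -> median=14
Step 3: insert 40 -> lo=[8, 20] (size 2, max 20) hi=[40] (size 1, min 40) -> median=20
Step 4: insert 8 -> lo=[8, 8] (size 2, max 8) hi=[20, 40] (size 2, min 20) -> median=14
Step 5: insert 34 -> lo=[8, 8, 20] (size 3, max 20) hi=[34, 40] (size 2, min 34) -> median=20
Step 6: insert 46 -> lo=[8, 8, 20] (size 3, max 20) hi=[34, 40, 46] (size 3, min 34) -> median=27
Step 7: insert 46 -> lo=[8, 8, 20, 34] (size 4, max 34) hi=[40, 46, 46] (size 3, min 40) -> median=34
Step 8: insert 2 -> lo=[2, 8, 8, 20] (size 4, max 20) hi=[34, 40, 46, 46] (size 4, min 34) -> median=27
Step 9: insert 38 -> lo=[2, 8, 8, 20, 34] (size 5, max 34) hi=[38, 40, 46, 46] (size 4, min 38) -> median=34
Step 10: insert 8 -> lo=[2, 8, 8, 8, 20] (size 5, max 20) hi=[34, 38, 40, 46, 46] (size 5, min 34) -> median=27
Step 11: insert 8 -> lo=[2, 8, 8, 8, 8, 20] (size 6, max 20) hi=[34, 38, 40, 46, 46] (size 5, min 34) -> median=20
Step 12: insert 17 -> lo=[2, 8, 8, 8, 8, 17] (size 6, max 17) hi=[20, 34, 38, 40, 46, 46] (size 6, min 20) -> median=18.5
Step 13: insert 46 -> lo=[2, 8, 8, 8, 8, 17, 20] (size 7, max 20) hi=[34, 38, 40, 46, 46, 46] (size 6, min 34) -> median=20
Step 14: insert 49 -> lo=[2, 8, 8, 8, 8, 17, 20] (size 7, max 20) hi=[34, 38, 40, 46, 46, 46, 49] (size 7, min 34) -> median=27
Step 15: insert 24 -> lo=[2, 8, 8, 8, 8, 17, 20, 24] (size 8, max 24) hi=[34, 38, 40, 46, 46, 46, 49] (size 7, min 34) -> median=24

Answer: 24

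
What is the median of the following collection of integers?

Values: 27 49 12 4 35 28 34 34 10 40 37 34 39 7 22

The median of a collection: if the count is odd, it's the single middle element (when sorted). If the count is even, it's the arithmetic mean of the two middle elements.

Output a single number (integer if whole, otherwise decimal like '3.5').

Answer: 34

Derivation:
Step 1: insert 27 -> lo=[27] (size 1, max 27) hi=[] (size 0) -> median=27
Step 2: insert 49 -> lo=[27] (size 1, max 27) hi=[49] (size 1, min 49) -> median=38
Step 3: insert 12 -> lo=[12, 27] (size 2, max 27) hi=[49] (size 1, min 49) -> median=27
Step 4: insert 4 -> lo=[4, 12] (size 2, max 12) hi=[27, 49] (size 2, min 27) -> median=19.5
Step 5: insert 35 -> lo=[4, 12, 27] (size 3, max 27) hi=[35, 49] (size 2, min 35) -> median=27
Step 6: insert 28 -> lo=[4, 12, 27] (size 3, max 27) hi=[28, 35, 49] (size 3, min 28) -> median=27.5
Step 7: insert 34 -> lo=[4, 12, 27, 28] (size 4, max 28) hi=[34, 35, 49] (size 3, min 34) -> median=28
Step 8: insert 34 -> lo=[4, 12, 27, 28] (size 4, max 28) hi=[34, 34, 35, 49] (size 4, min 34) -> median=31
Step 9: insert 10 -> lo=[4, 10, 12, 27, 28] (size 5, max 28) hi=[34, 34, 35, 49] (size 4, min 34) -> median=28
Step 10: insert 40 -> lo=[4, 10, 12, 27, 28] (size 5, max 28) hi=[34, 34, 35, 40, 49] (size 5, min 34) -> median=31
Step 11: insert 37 -> lo=[4, 10, 12, 27, 28, 34] (size 6, max 34) hi=[34, 35, 37, 40, 49] (size 5, min 34) -> median=34
Step 12: insert 34 -> lo=[4, 10, 12, 27, 28, 34] (size 6, max 34) hi=[34, 34, 35, 37, 40, 49] (size 6, min 34) -> median=34
Step 13: insert 39 -> lo=[4, 10, 12, 27, 28, 34, 34] (size 7, max 34) hi=[34, 35, 37, 39, 40, 49] (size 6, min 34) -> median=34
Step 14: insert 7 -> lo=[4, 7, 10, 12, 27, 28, 34] (size 7, max 34) hi=[34, 34, 35, 37, 39, 40, 49] (size 7, min 34) -> median=34
Step 15: insert 22 -> lo=[4, 7, 10, 12, 22, 27, 28, 34] (size 8, max 34) hi=[34, 34, 35, 37, 39, 40, 49] (size 7, min 34) -> median=34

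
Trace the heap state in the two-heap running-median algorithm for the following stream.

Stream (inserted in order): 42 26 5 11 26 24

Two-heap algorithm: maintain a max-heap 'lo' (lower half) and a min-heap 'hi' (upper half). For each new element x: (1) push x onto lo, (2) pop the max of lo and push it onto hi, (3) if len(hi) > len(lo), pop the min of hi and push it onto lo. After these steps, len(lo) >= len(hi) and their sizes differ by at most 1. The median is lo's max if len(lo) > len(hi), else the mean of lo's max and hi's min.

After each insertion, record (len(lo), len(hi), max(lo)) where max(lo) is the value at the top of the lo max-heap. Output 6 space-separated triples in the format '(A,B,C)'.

Answer: (1,0,42) (1,1,26) (2,1,26) (2,2,11) (3,2,26) (3,3,24)

Derivation:
Step 1: insert 42 -> lo=[42] hi=[] -> (len(lo)=1, len(hi)=0, max(lo)=42)
Step 2: insert 26 -> lo=[26] hi=[42] -> (len(lo)=1, len(hi)=1, max(lo)=26)
Step 3: insert 5 -> lo=[5, 26] hi=[42] -> (len(lo)=2, len(hi)=1, max(lo)=26)
Step 4: insert 11 -> lo=[5, 11] hi=[26, 42] -> (len(lo)=2, len(hi)=2, max(lo)=11)
Step 5: insert 26 -> lo=[5, 11, 26] hi=[26, 42] -> (len(lo)=3, len(hi)=2, max(lo)=26)
Step 6: insert 24 -> lo=[5, 11, 24] hi=[26, 26, 42] -> (len(lo)=3, len(hi)=3, max(lo)=24)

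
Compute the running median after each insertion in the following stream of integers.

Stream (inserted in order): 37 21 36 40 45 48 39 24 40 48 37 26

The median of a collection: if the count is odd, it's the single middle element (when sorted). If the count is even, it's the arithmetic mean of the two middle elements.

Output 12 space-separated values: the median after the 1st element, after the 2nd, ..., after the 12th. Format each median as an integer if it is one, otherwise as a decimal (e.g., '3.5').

Step 1: insert 37 -> lo=[37] (size 1, max 37) hi=[] (size 0) -> median=37
Step 2: insert 21 -> lo=[21] (size 1, max 21) hi=[37] (size 1, min 37) -> median=29
Step 3: insert 36 -> lo=[21, 36] (size 2, max 36) hi=[37] (size 1, min 37) -> median=36
Step 4: insert 40 -> lo=[21, 36] (size 2, max 36) hi=[37, 40] (size 2, min 37) -> median=36.5
Step 5: insert 45 -> lo=[21, 36, 37] (size 3, max 37) hi=[40, 45] (size 2, min 40) -> median=37
Step 6: insert 48 -> lo=[21, 36, 37] (size 3, max 37) hi=[40, 45, 48] (size 3, min 40) -> median=38.5
Step 7: insert 39 -> lo=[21, 36, 37, 39] (size 4, max 39) hi=[40, 45, 48] (size 3, min 40) -> median=39
Step 8: insert 24 -> lo=[21, 24, 36, 37] (size 4, max 37) hi=[39, 40, 45, 48] (size 4, min 39) -> median=38
Step 9: insert 40 -> lo=[21, 24, 36, 37, 39] (size 5, max 39) hi=[40, 40, 45, 48] (size 4, min 40) -> median=39
Step 10: insert 48 -> lo=[21, 24, 36, 37, 39] (size 5, max 39) hi=[40, 40, 45, 48, 48] (size 5, min 40) -> median=39.5
Step 11: insert 37 -> lo=[21, 24, 36, 37, 37, 39] (size 6, max 39) hi=[40, 40, 45, 48, 48] (size 5, min 40) -> median=39
Step 12: insert 26 -> lo=[21, 24, 26, 36, 37, 37] (size 6, max 37) hi=[39, 40, 40, 45, 48, 48] (size 6, min 39) -> median=38

Answer: 37 29 36 36.5 37 38.5 39 38 39 39.5 39 38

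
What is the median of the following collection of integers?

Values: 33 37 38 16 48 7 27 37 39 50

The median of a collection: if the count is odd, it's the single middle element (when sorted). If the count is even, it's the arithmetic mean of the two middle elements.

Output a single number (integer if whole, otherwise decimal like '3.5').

Answer: 37

Derivation:
Step 1: insert 33 -> lo=[33] (size 1, max 33) hi=[] (size 0) -> median=33
Step 2: insert 37 -> lo=[33] (size 1, max 33) hi=[37] (size 1, min 37) -> median=35
Step 3: insert 38 -> lo=[33, 37] (size 2, max 37) hi=[38] (size 1, min 38) -> median=37
Step 4: insert 16 -> lo=[16, 33] (size 2, max 33) hi=[37, 38] (size 2, min 37) -> median=35
Step 5: insert 48 -> lo=[16, 33, 37] (size 3, max 37) hi=[38, 48] (size 2, min 38) -> median=37
Step 6: insert 7 -> lo=[7, 16, 33] (size 3, max 33) hi=[37, 38, 48] (size 3, min 37) -> median=35
Step 7: insert 27 -> lo=[7, 16, 27, 33] (size 4, max 33) hi=[37, 38, 48] (size 3, min 37) -> median=33
Step 8: insert 37 -> lo=[7, 16, 27, 33] (size 4, max 33) hi=[37, 37, 38, 48] (size 4, min 37) -> median=35
Step 9: insert 39 -> lo=[7, 16, 27, 33, 37] (size 5, max 37) hi=[37, 38, 39, 48] (size 4, min 37) -> median=37
Step 10: insert 50 -> lo=[7, 16, 27, 33, 37] (size 5, max 37) hi=[37, 38, 39, 48, 50] (size 5, min 37) -> median=37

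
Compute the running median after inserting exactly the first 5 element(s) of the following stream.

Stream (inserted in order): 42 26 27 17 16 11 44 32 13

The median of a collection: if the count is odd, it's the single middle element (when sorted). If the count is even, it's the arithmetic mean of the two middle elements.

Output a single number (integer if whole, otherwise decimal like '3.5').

Step 1: insert 42 -> lo=[42] (size 1, max 42) hi=[] (size 0) -> median=42
Step 2: insert 26 -> lo=[26] (size 1, max 26) hi=[42] (size 1, min 42) -> median=34
Step 3: insert 27 -> lo=[26, 27] (size 2, max 27) hi=[42] (size 1, min 42) -> median=27
Step 4: insert 17 -> lo=[17, 26] (size 2, max 26) hi=[27, 42] (size 2, min 27) -> median=26.5
Step 5: insert 16 -> lo=[16, 17, 26] (size 3, max 26) hi=[27, 42] (size 2, min 27) -> median=26

Answer: 26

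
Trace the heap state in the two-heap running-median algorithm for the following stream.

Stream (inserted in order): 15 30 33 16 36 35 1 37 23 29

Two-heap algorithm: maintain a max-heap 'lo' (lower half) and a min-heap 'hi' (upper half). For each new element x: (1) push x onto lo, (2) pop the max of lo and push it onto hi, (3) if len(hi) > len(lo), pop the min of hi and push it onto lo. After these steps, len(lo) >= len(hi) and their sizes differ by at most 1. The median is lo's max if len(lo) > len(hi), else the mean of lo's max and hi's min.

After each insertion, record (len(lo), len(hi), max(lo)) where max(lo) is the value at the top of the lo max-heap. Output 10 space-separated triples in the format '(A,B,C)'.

Step 1: insert 15 -> lo=[15] hi=[] -> (len(lo)=1, len(hi)=0, max(lo)=15)
Step 2: insert 30 -> lo=[15] hi=[30] -> (len(lo)=1, len(hi)=1, max(lo)=15)
Step 3: insert 33 -> lo=[15, 30] hi=[33] -> (len(lo)=2, len(hi)=1, max(lo)=30)
Step 4: insert 16 -> lo=[15, 16] hi=[30, 33] -> (len(lo)=2, len(hi)=2, max(lo)=16)
Step 5: insert 36 -> lo=[15, 16, 30] hi=[33, 36] -> (len(lo)=3, len(hi)=2, max(lo)=30)
Step 6: insert 35 -> lo=[15, 16, 30] hi=[33, 35, 36] -> (len(lo)=3, len(hi)=3, max(lo)=30)
Step 7: insert 1 -> lo=[1, 15, 16, 30] hi=[33, 35, 36] -> (len(lo)=4, len(hi)=3, max(lo)=30)
Step 8: insert 37 -> lo=[1, 15, 16, 30] hi=[33, 35, 36, 37] -> (len(lo)=4, len(hi)=4, max(lo)=30)
Step 9: insert 23 -> lo=[1, 15, 16, 23, 30] hi=[33, 35, 36, 37] -> (len(lo)=5, len(hi)=4, max(lo)=30)
Step 10: insert 29 -> lo=[1, 15, 16, 23, 29] hi=[30, 33, 35, 36, 37] -> (len(lo)=5, len(hi)=5, max(lo)=29)

Answer: (1,0,15) (1,1,15) (2,1,30) (2,2,16) (3,2,30) (3,3,30) (4,3,30) (4,4,30) (5,4,30) (5,5,29)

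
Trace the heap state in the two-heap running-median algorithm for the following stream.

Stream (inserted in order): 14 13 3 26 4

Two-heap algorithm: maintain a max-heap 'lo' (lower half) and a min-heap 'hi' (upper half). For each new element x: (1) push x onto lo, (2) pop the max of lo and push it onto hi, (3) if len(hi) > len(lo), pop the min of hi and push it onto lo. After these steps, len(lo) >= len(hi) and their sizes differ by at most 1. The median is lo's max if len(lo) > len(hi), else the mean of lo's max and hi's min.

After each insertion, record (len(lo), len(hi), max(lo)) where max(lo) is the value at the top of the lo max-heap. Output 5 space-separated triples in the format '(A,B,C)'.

Answer: (1,0,14) (1,1,13) (2,1,13) (2,2,13) (3,2,13)

Derivation:
Step 1: insert 14 -> lo=[14] hi=[] -> (len(lo)=1, len(hi)=0, max(lo)=14)
Step 2: insert 13 -> lo=[13] hi=[14] -> (len(lo)=1, len(hi)=1, max(lo)=13)
Step 3: insert 3 -> lo=[3, 13] hi=[14] -> (len(lo)=2, len(hi)=1, max(lo)=13)
Step 4: insert 26 -> lo=[3, 13] hi=[14, 26] -> (len(lo)=2, len(hi)=2, max(lo)=13)
Step 5: insert 4 -> lo=[3, 4, 13] hi=[14, 26] -> (len(lo)=3, len(hi)=2, max(lo)=13)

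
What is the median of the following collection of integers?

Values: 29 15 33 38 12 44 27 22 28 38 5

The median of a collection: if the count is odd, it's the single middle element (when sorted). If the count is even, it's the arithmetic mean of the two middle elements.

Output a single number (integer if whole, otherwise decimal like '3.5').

Step 1: insert 29 -> lo=[29] (size 1, max 29) hi=[] (size 0) -> median=29
Step 2: insert 15 -> lo=[15] (size 1, max 15) hi=[29] (size 1, min 29) -> median=22
Step 3: insert 33 -> lo=[15, 29] (size 2, max 29) hi=[33] (size 1, min 33) -> median=29
Step 4: insert 38 -> lo=[15, 29] (size 2, max 29) hi=[33, 38] (size 2, min 33) -> median=31
Step 5: insert 12 -> lo=[12, 15, 29] (size 3, max 29) hi=[33, 38] (size 2, min 33) -> median=29
Step 6: insert 44 -> lo=[12, 15, 29] (size 3, max 29) hi=[33, 38, 44] (size 3, min 33) -> median=31
Step 7: insert 27 -> lo=[12, 15, 27, 29] (size 4, max 29) hi=[33, 38, 44] (size 3, min 33) -> median=29
Step 8: insert 22 -> lo=[12, 15, 22, 27] (size 4, max 27) hi=[29, 33, 38, 44] (size 4, min 29) -> median=28
Step 9: insert 28 -> lo=[12, 15, 22, 27, 28] (size 5, max 28) hi=[29, 33, 38, 44] (size 4, min 29) -> median=28
Step 10: insert 38 -> lo=[12, 15, 22, 27, 28] (size 5, max 28) hi=[29, 33, 38, 38, 44] (size 5, min 29) -> median=28.5
Step 11: insert 5 -> lo=[5, 12, 15, 22, 27, 28] (size 6, max 28) hi=[29, 33, 38, 38, 44] (size 5, min 29) -> median=28

Answer: 28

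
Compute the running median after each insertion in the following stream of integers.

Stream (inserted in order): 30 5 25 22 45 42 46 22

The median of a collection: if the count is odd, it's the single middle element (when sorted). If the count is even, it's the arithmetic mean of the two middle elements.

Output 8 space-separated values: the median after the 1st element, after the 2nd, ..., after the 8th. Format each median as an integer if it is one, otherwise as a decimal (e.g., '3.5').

Step 1: insert 30 -> lo=[30] (size 1, max 30) hi=[] (size 0) -> median=30
Step 2: insert 5 -> lo=[5] (size 1, max 5) hi=[30] (size 1, min 30) -> median=17.5
Step 3: insert 25 -> lo=[5, 25] (size 2, max 25) hi=[30] (size 1, min 30) -> median=25
Step 4: insert 22 -> lo=[5, 22] (size 2, max 22) hi=[25, 30] (size 2, min 25) -> median=23.5
Step 5: insert 45 -> lo=[5, 22, 25] (size 3, max 25) hi=[30, 45] (size 2, min 30) -> median=25
Step 6: insert 42 -> lo=[5, 22, 25] (size 3, max 25) hi=[30, 42, 45] (size 3, min 30) -> median=27.5
Step 7: insert 46 -> lo=[5, 22, 25, 30] (size 4, max 30) hi=[42, 45, 46] (size 3, min 42) -> median=30
Step 8: insert 22 -> lo=[5, 22, 22, 25] (size 4, max 25) hi=[30, 42, 45, 46] (size 4, min 30) -> median=27.5

Answer: 30 17.5 25 23.5 25 27.5 30 27.5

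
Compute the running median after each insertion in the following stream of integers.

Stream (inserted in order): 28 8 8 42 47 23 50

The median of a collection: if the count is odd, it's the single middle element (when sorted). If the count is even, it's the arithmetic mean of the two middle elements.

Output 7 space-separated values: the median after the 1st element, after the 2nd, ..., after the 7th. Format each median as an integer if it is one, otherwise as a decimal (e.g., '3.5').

Step 1: insert 28 -> lo=[28] (size 1, max 28) hi=[] (size 0) -> median=28
Step 2: insert 8 -> lo=[8] (size 1, max 8) hi=[28] (size 1, min 28) -> median=18
Step 3: insert 8 -> lo=[8, 8] (size 2, max 8) hi=[28] (size 1, min 28) -> median=8
Step 4: insert 42 -> lo=[8, 8] (size 2, max 8) hi=[28, 42] (size 2, min 28) -> median=18
Step 5: insert 47 -> lo=[8, 8, 28] (size 3, max 28) hi=[42, 47] (size 2, min 42) -> median=28
Step 6: insert 23 -> lo=[8, 8, 23] (size 3, max 23) hi=[28, 42, 47] (size 3, min 28) -> median=25.5
Step 7: insert 50 -> lo=[8, 8, 23, 28] (size 4, max 28) hi=[42, 47, 50] (size 3, min 42) -> median=28

Answer: 28 18 8 18 28 25.5 28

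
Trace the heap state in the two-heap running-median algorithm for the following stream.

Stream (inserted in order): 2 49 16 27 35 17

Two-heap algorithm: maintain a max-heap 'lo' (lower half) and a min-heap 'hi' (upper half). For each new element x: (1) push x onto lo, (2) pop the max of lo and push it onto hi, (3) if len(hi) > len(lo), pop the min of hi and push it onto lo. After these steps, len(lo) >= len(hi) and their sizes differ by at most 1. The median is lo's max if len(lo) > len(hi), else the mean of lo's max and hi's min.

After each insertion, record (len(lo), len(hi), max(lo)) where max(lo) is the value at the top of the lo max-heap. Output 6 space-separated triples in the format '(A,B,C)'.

Step 1: insert 2 -> lo=[2] hi=[] -> (len(lo)=1, len(hi)=0, max(lo)=2)
Step 2: insert 49 -> lo=[2] hi=[49] -> (len(lo)=1, len(hi)=1, max(lo)=2)
Step 3: insert 16 -> lo=[2, 16] hi=[49] -> (len(lo)=2, len(hi)=1, max(lo)=16)
Step 4: insert 27 -> lo=[2, 16] hi=[27, 49] -> (len(lo)=2, len(hi)=2, max(lo)=16)
Step 5: insert 35 -> lo=[2, 16, 27] hi=[35, 49] -> (len(lo)=3, len(hi)=2, max(lo)=27)
Step 6: insert 17 -> lo=[2, 16, 17] hi=[27, 35, 49] -> (len(lo)=3, len(hi)=3, max(lo)=17)

Answer: (1,0,2) (1,1,2) (2,1,16) (2,2,16) (3,2,27) (3,3,17)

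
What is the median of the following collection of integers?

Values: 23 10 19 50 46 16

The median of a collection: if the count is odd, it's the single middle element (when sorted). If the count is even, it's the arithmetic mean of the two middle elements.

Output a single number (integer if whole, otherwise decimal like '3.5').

Answer: 21

Derivation:
Step 1: insert 23 -> lo=[23] (size 1, max 23) hi=[] (size 0) -> median=23
Step 2: insert 10 -> lo=[10] (size 1, max 10) hi=[23] (size 1, min 23) -> median=16.5
Step 3: insert 19 -> lo=[10, 19] (size 2, max 19) hi=[23] (size 1, min 23) -> median=19
Step 4: insert 50 -> lo=[10, 19] (size 2, max 19) hi=[23, 50] (size 2, min 23) -> median=21
Step 5: insert 46 -> lo=[10, 19, 23] (size 3, max 23) hi=[46, 50] (size 2, min 46) -> median=23
Step 6: insert 16 -> lo=[10, 16, 19] (size 3, max 19) hi=[23, 46, 50] (size 3, min 23) -> median=21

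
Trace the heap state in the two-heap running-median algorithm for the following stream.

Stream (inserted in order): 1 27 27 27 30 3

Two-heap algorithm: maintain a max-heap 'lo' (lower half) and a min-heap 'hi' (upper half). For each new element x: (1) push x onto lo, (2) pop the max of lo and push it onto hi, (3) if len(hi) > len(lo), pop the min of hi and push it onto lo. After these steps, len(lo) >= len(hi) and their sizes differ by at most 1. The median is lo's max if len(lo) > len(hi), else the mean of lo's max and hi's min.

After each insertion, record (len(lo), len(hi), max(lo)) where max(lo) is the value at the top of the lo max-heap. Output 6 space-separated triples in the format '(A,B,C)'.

Answer: (1,0,1) (1,1,1) (2,1,27) (2,2,27) (3,2,27) (3,3,27)

Derivation:
Step 1: insert 1 -> lo=[1] hi=[] -> (len(lo)=1, len(hi)=0, max(lo)=1)
Step 2: insert 27 -> lo=[1] hi=[27] -> (len(lo)=1, len(hi)=1, max(lo)=1)
Step 3: insert 27 -> lo=[1, 27] hi=[27] -> (len(lo)=2, len(hi)=1, max(lo)=27)
Step 4: insert 27 -> lo=[1, 27] hi=[27, 27] -> (len(lo)=2, len(hi)=2, max(lo)=27)
Step 5: insert 30 -> lo=[1, 27, 27] hi=[27, 30] -> (len(lo)=3, len(hi)=2, max(lo)=27)
Step 6: insert 3 -> lo=[1, 3, 27] hi=[27, 27, 30] -> (len(lo)=3, len(hi)=3, max(lo)=27)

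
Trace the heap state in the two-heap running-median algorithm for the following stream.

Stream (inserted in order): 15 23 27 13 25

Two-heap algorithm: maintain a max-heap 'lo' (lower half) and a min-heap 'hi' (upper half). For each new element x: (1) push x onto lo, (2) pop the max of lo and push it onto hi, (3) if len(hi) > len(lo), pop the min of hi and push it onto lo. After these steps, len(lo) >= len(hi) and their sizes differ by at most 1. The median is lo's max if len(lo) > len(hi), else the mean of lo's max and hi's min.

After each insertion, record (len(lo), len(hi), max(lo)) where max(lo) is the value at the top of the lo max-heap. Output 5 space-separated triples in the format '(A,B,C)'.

Step 1: insert 15 -> lo=[15] hi=[] -> (len(lo)=1, len(hi)=0, max(lo)=15)
Step 2: insert 23 -> lo=[15] hi=[23] -> (len(lo)=1, len(hi)=1, max(lo)=15)
Step 3: insert 27 -> lo=[15, 23] hi=[27] -> (len(lo)=2, len(hi)=1, max(lo)=23)
Step 4: insert 13 -> lo=[13, 15] hi=[23, 27] -> (len(lo)=2, len(hi)=2, max(lo)=15)
Step 5: insert 25 -> lo=[13, 15, 23] hi=[25, 27] -> (len(lo)=3, len(hi)=2, max(lo)=23)

Answer: (1,0,15) (1,1,15) (2,1,23) (2,2,15) (3,2,23)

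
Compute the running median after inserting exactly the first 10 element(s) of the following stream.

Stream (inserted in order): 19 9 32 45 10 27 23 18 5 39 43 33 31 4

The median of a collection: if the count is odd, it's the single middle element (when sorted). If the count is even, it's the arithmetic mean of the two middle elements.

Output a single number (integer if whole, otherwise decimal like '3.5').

Step 1: insert 19 -> lo=[19] (size 1, max 19) hi=[] (size 0) -> median=19
Step 2: insert 9 -> lo=[9] (size 1, max 9) hi=[19] (size 1, min 19) -> median=14
Step 3: insert 32 -> lo=[9, 19] (size 2, max 19) hi=[32] (size 1, min 32) -> median=19
Step 4: insert 45 -> lo=[9, 19] (size 2, max 19) hi=[32, 45] (size 2, min 32) -> median=25.5
Step 5: insert 10 -> lo=[9, 10, 19] (size 3, max 19) hi=[32, 45] (size 2, min 32) -> median=19
Step 6: insert 27 -> lo=[9, 10, 19] (size 3, max 19) hi=[27, 32, 45] (size 3, min 27) -> median=23
Step 7: insert 23 -> lo=[9, 10, 19, 23] (size 4, max 23) hi=[27, 32, 45] (size 3, min 27) -> median=23
Step 8: insert 18 -> lo=[9, 10, 18, 19] (size 4, max 19) hi=[23, 27, 32, 45] (size 4, min 23) -> median=21
Step 9: insert 5 -> lo=[5, 9, 10, 18, 19] (size 5, max 19) hi=[23, 27, 32, 45] (size 4, min 23) -> median=19
Step 10: insert 39 -> lo=[5, 9, 10, 18, 19] (size 5, max 19) hi=[23, 27, 32, 39, 45] (size 5, min 23) -> median=21

Answer: 21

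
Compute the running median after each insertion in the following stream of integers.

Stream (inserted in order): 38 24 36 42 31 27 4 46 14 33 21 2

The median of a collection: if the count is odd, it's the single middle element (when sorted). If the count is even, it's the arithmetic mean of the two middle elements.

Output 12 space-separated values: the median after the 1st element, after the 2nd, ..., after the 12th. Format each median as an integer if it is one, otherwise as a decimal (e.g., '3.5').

Step 1: insert 38 -> lo=[38] (size 1, max 38) hi=[] (size 0) -> median=38
Step 2: insert 24 -> lo=[24] (size 1, max 24) hi=[38] (size 1, min 38) -> median=31
Step 3: insert 36 -> lo=[24, 36] (size 2, max 36) hi=[38] (size 1, min 38) -> median=36
Step 4: insert 42 -> lo=[24, 36] (size 2, max 36) hi=[38, 42] (size 2, min 38) -> median=37
Step 5: insert 31 -> lo=[24, 31, 36] (size 3, max 36) hi=[38, 42] (size 2, min 38) -> median=36
Step 6: insert 27 -> lo=[24, 27, 31] (size 3, max 31) hi=[36, 38, 42] (size 3, min 36) -> median=33.5
Step 7: insert 4 -> lo=[4, 24, 27, 31] (size 4, max 31) hi=[36, 38, 42] (size 3, min 36) -> median=31
Step 8: insert 46 -> lo=[4, 24, 27, 31] (size 4, max 31) hi=[36, 38, 42, 46] (size 4, min 36) -> median=33.5
Step 9: insert 14 -> lo=[4, 14, 24, 27, 31] (size 5, max 31) hi=[36, 38, 42, 46] (size 4, min 36) -> median=31
Step 10: insert 33 -> lo=[4, 14, 24, 27, 31] (size 5, max 31) hi=[33, 36, 38, 42, 46] (size 5, min 33) -> median=32
Step 11: insert 21 -> lo=[4, 14, 21, 24, 27, 31] (size 6, max 31) hi=[33, 36, 38, 42, 46] (size 5, min 33) -> median=31
Step 12: insert 2 -> lo=[2, 4, 14, 21, 24, 27] (size 6, max 27) hi=[31, 33, 36, 38, 42, 46] (size 6, min 31) -> median=29

Answer: 38 31 36 37 36 33.5 31 33.5 31 32 31 29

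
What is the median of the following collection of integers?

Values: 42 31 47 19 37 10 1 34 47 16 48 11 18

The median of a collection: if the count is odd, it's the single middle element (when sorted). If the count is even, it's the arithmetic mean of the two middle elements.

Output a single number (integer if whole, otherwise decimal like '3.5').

Step 1: insert 42 -> lo=[42] (size 1, max 42) hi=[] (size 0) -> median=42
Step 2: insert 31 -> lo=[31] (size 1, max 31) hi=[42] (size 1, min 42) -> median=36.5
Step 3: insert 47 -> lo=[31, 42] (size 2, max 42) hi=[47] (size 1, min 47) -> median=42
Step 4: insert 19 -> lo=[19, 31] (size 2, max 31) hi=[42, 47] (size 2, min 42) -> median=36.5
Step 5: insert 37 -> lo=[19, 31, 37] (size 3, max 37) hi=[42, 47] (size 2, min 42) -> median=37
Step 6: insert 10 -> lo=[10, 19, 31] (size 3, max 31) hi=[37, 42, 47] (size 3, min 37) -> median=34
Step 7: insert 1 -> lo=[1, 10, 19, 31] (size 4, max 31) hi=[37, 42, 47] (size 3, min 37) -> median=31
Step 8: insert 34 -> lo=[1, 10, 19, 31] (size 4, max 31) hi=[34, 37, 42, 47] (size 4, min 34) -> median=32.5
Step 9: insert 47 -> lo=[1, 10, 19, 31, 34] (size 5, max 34) hi=[37, 42, 47, 47] (size 4, min 37) -> median=34
Step 10: insert 16 -> lo=[1, 10, 16, 19, 31] (size 5, max 31) hi=[34, 37, 42, 47, 47] (size 5, min 34) -> median=32.5
Step 11: insert 48 -> lo=[1, 10, 16, 19, 31, 34] (size 6, max 34) hi=[37, 42, 47, 47, 48] (size 5, min 37) -> median=34
Step 12: insert 11 -> lo=[1, 10, 11, 16, 19, 31] (size 6, max 31) hi=[34, 37, 42, 47, 47, 48] (size 6, min 34) -> median=32.5
Step 13: insert 18 -> lo=[1, 10, 11, 16, 18, 19, 31] (size 7, max 31) hi=[34, 37, 42, 47, 47, 48] (size 6, min 34) -> median=31

Answer: 31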